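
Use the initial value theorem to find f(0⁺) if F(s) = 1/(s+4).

f(0⁺) = lim_{s→∞} s·1/(s+4) = lim_{s→∞} s/(s+4) = 1

Final answer: 1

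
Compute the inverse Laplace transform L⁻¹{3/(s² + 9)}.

L⁻¹{3/(s² + 9)} = sin(3t)

Final answer: sin(3t)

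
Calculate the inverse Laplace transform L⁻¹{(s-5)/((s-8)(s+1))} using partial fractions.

Using partial fractions, f(t) = (3e^(8t) + 6e^(-t))/9

Final answer: (3e^(8t) + 6e^(-t))/9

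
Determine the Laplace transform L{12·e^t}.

L{e^(at)} = 1/(s-a), so L{e^t} = 1/(s-1). Then L{12·e^t} = 12/(s-1)

Final answer: 12/(s-1)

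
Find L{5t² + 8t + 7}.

L{5t² + 8t + 7} = 5·2/s³ + 8/s² + 7/s = 10/s³ + 8/s² + 7/s

Final answer: 10/s³ + 8/s² + 7/s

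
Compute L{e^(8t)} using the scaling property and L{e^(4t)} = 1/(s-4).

Using L{f(at)} = (1/a)F(s/a) with a=2 and f(t) = e^(4t): L{e^(8t)} = (1/2) · 1/((s/2)-4) = (1/2) · 2/(s-8) = 1/(s-8)

Final answer: 1/(s-8)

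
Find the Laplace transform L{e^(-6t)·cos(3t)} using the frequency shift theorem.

Frequency shift: L{e^(at)f(t)} = F(s-a). L{e^(-6t)·cos(3t)} = (s+6)/((s+6)² + 9)

Final answer: (s+6)/((s+6)² + 9)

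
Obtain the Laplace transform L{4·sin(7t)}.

L{sin(ωt)} = ω/(s² + ω²), so L{sin(7t)} = 7/(s² + 49). Then L{4·sin(7t)} = 4·7/(s² + 49) = 28/(s² + 49)

Final answer: 28/(s² + 49)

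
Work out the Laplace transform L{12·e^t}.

L{e^(at)} = 1/(s-a), so L{e^t} = 1/(s-1). Then L{12·e^t} = 12/(s-1)

Final answer: 12/(s-1)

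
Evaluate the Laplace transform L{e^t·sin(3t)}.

L{e^(at)·sin(ωt)} = ω/((s-a)² + ω²), so L{e^t·sin(3t)} = 3/((s-1)² + 9)

Final answer: 3/((s-1)² + 9)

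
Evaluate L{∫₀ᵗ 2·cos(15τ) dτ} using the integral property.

L{∫₀ᵗ f(τ)dτ} = F(s)/s with F(s) = 2s/(s² + 225), so the result is (2s/(s² + 225))/s = 2/(s² + 225)

Final answer: 2/(s² + 225)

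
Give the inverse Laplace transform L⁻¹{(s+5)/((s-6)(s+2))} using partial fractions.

Using partial fractions, f(t) = (11e^(6t) - 3e^(-2t))/8

Final answer: (11e^(6t) - 3e^(-2t))/8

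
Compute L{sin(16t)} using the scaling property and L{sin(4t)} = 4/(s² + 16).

Using L{f(at)} = (1/a)F(s/a) with a=4: L{sin(16t)} = (1/4) · 4/((s/4)² + 16) = (1/4) · 4·16/(s² + 256) = 16/(s² + 256)

Final answer: 16/(s² + 256)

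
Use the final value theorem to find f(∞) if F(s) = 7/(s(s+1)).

f(∞) = lim_{s→0} s·7/(s(s+1)) = lim_{s→0} 7/(s+1) = 7/1 = 7

Final answer: 7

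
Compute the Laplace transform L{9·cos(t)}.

L{cos(ωt)} = s/(s² + ω²), so L{cos(t)} = s/(s² + 1). Then L{9·cos(t)} = 9·s/(s² + 1) = 9s/(s² + 1)

Final answer: 9s/(s² + 1)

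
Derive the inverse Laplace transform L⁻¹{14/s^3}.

L⁻¹{n!/s^(n+1)} = t^n with n=2. So L⁻¹{2/s^3} = t^2, and L⁻¹{14/s^3} = (14/2)·t^2 = 7·t^2

Final answer: 7·t^2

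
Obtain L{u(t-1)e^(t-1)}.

u(t-a)f(t-a) with f(t)=e^t. L{e^t} = 1/(s-1). By time shift: e^(-s)/(s-1)

Final answer: e^(-s)/(s-1)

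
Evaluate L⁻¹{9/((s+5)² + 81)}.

Form: b/((s-a)² + b²) → e^(at)sin(bt). With a=-5, b=9

Final answer: e^(-5t)·sin(9t)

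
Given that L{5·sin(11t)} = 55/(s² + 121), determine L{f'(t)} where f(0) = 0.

L{f'(t)} = s·F(s) - f(0) = s·55/(s² + 121) - 0 = 55s/(s² + 121)

Final answer: 55s/(s² + 121)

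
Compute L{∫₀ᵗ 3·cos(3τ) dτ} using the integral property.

L{∫₀ᵗ f(τ)dτ} = F(s)/s with F(s) = 3s/(s² + 9), so the result is (3s/(s² + 9))/s = 3/(s² + 9)

Final answer: 3/(s² + 9)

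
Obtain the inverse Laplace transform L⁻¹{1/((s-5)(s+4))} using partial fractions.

Decompose: A/(s-5) + B/(s+4). A = 1/9, B = -1/9. f(t) = (e^(5t) - e^(-4t))/9

Final answer: (e^(5t) - e^(-4t))/9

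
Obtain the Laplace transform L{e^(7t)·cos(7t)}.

L{e^(at)·cos(ωt)} = (s-a)/((s-a)² + ω²), so L{e^(7t)·cos(7t)} = (s-7)/((s-7)² + 49)

Final answer: (s-7)/((s-7)² + 49)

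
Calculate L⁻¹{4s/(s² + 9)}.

This is the form c·s/(s² + a²) with a = 3, c = 4. L⁻¹ = 4·cos(3t)

Final answer: 4·cos(3t)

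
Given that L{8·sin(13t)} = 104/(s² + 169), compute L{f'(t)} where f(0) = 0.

L{f'(t)} = s·F(s) - f(0) = s·104/(s² + 169) - 0 = 104s/(s² + 169)

Final answer: 104s/(s² + 169)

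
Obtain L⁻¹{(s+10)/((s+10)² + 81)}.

Using frequency shift: L⁻¹{(s-a)/((s-a)² + b²)} = e^(at)cos(bt). Here a=-10, b=9

Final answer: e^(-10t)·cos(9t)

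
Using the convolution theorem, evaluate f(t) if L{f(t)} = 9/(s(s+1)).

9/(s(s+1)) = (9/s)·(1/(s+1)) = L{9}·L{e^(-t)}. By convolution, f(t) = 9*e^(-t) = ∫₀ᵗ 9·e^(-τ) dτ = 9·(1 - e^(-t))/1

Final answer: 9·(1 - e^(-t))/1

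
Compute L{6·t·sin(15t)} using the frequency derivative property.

L{sin(15t)} = 15/(s² + 225). By L{t·f(t)} = -F'(s): -d/ds[15/(s² + 225)] = -(15)·(-2s)/(s² + 225)² = 30s/(s² + 225)². Then L{6·t·sin(15t)} = 6·30s/(s² + 225)² = 180s/(s² + 225)²

Final answer: 180s/(s² + 225)²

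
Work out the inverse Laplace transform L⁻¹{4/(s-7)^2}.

L⁻¹{n!/(s-a)^(n+1)} = t^n·e^(at) with n=1, a=7. So L⁻¹{1/(s-7)^2} = t·e^(7t), and L⁻¹{4/(s-7)^2} = (4/1)·t·e^(7t) = 4·t·e^(7t)

Final answer: 4·t·e^(7t)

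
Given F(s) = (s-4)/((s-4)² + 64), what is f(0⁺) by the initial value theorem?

f(0⁺) = lim_{s→∞} sF(s) = lim_{s→∞} s(s-4)/((s-4)² + 64) = 1

Final answer: 1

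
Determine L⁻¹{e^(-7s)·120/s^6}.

L⁻¹{120/s^6} = t^5. By the time shift theorem, L⁻¹{e^(-as)F(s)} = u(t-a)f(t-a) with a=7, so L⁻¹{e^(-7s)·120/s^6} = u(t-7)·(t-7)^5

Final answer: u(t-7)·(t-7)^5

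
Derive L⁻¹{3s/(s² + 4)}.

This is the form c·s/(s² + a²) with a = 2, c = 3. L⁻¹ = 3·cos(2t)

Final answer: 3·cos(2t)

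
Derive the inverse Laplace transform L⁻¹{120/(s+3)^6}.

L⁻¹{n!/(s-a)^(n+1)} = t^n·e^(at), so L⁻¹{120/(s+3)^6} = t^5·e^(-3t)

Final answer: t^5·e^(-3t)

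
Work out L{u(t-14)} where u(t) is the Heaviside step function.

L{u(t-a)} = e^(-as)/s. Here a=14, so L{u(t-14)} = e^(-14s)/s

Final answer: e^(-14s)/s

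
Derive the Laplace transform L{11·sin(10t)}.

L{sin(ωt)} = ω/(s² + ω²), so L{sin(10t)} = 10/(s² + 100). Then L{11·sin(10t)} = 11·10/(s² + 100) = 110/(s² + 100)

Final answer: 110/(s² + 100)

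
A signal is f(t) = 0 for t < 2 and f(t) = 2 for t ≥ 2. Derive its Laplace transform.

f(t) = 2·u(t-2). L{u(t-2)} = e^(-2s)/s, so L{f(t)} = 2·e^(-2s)/s

Final answer: 2·e^(-2s)/s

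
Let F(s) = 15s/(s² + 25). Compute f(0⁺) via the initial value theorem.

f(0⁺) = lim_{s→∞} s·15s/(s² + 25) = lim_{s→∞} 15s²/(s² + 25) = 15

Final answer: 15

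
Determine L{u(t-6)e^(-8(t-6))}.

u(t-a)f(t-a) with f(t)=e^(-8t). L{e^(-8t)} = 1/(s+8). By time shift: e^(-6s)/(s+8)

Final answer: e^(-6s)/(s+8)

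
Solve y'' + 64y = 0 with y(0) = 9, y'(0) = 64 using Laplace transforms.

L{y''} + 64L{y} = 0. s²Y - 9s - 64 + 64Y = 0. Y(s² + 64) = 9s + 64. Y = (9s + 64)/(s² + 64). Inverting: y(t) = 9cos(8t) + 8sin(8t)

Final answer: y(t) = 9cos(8t) + 8sin(8t)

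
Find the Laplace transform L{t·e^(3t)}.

L{t^n·e^(at)} = n!/(s-a)^(n+1), so L{t·e^(3t)} = 1/(s-3)^2

Final answer: 1/(s-3)^2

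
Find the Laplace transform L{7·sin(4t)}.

L{sin(ωt)} = ω/(s² + ω²), so L{sin(4t)} = 4/(s² + 16). Then L{7·sin(4t)} = 7·4/(s² + 16) = 28/(s² + 16)

Final answer: 28/(s² + 16)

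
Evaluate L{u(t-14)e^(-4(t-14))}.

u(t-a)f(t-a) with f(t)=e^(-4t). L{e^(-4t)} = 1/(s+4). By time shift: e^(-14s)/(s+4)

Final answer: e^(-14s)/(s+4)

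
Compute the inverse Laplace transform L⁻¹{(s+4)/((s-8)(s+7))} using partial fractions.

Using partial fractions, f(t) = (12e^(8t) + 3e^(-7t))/15

Final answer: (12e^(8t) + 3e^(-7t))/15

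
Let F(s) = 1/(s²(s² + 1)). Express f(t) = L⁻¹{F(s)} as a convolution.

1/(s²(s² + 1)) = (1/s²)·(1/(s² + 1)) = L{t}·L{sin(t)}. So f(t) = t*(sin(t)) = ∫₀ᵗ τ·sin((t-τ)) dτ

Final answer: ∫₀ᵗ τ·sin((t-τ)) dτ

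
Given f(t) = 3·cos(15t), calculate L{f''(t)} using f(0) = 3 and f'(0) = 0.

F(s) = 3s/(s² + 225). L{f''(t)} = s²F(s) - sf(0) - f'(0) = 3s³/(s² + 225) - 3s = (3s³ - 3s(s² + 225))/(s² + 225) = -675s/(s² + 225)

Final answer: -675s/(s² + 225)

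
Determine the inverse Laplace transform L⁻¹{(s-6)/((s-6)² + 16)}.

Using frequency shift, L⁻¹{(s-6)/((s-6)² + 16)} = e^(6t)·cos(4t)

Final answer: e^(6t)·cos(4t)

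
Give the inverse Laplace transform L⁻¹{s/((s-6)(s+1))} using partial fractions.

Using partial fractions, f(t) = (6e^(6t) + e^(-t))/7

Final answer: (6e^(6t) + e^(-t))/7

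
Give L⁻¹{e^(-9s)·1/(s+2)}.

L⁻¹{1/(s+2)} = e^(-2t). By the time shift theorem, L⁻¹{e^(-as)F(s)} = u(t-a)f(t-a) with a=9, so L⁻¹{e^(-9s)·1/(s+2)} = u(t-9)·e^(-2(t-9))

Final answer: u(t-9)·e^(-2(t-9))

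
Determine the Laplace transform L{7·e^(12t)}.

L{e^(at)} = 1/(s-a), so L{e^(12t)} = 1/(s-12). Then L{7·e^(12t)} = 7/(s-12)

Final answer: 7/(s-12)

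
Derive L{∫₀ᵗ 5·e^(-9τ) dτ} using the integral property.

L{∫₀ᵗ f(τ)dτ} = F(s)/s with F(s) = 5/(s+9), so L{∫₀ᵗ 5·e^(-9τ) dτ} = 5/(s(s+9))

Final answer: 5/(s(s+9))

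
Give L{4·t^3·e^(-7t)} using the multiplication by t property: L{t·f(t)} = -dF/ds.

Using L{t^n·e^(at)} = n!/(s-a)^(n+1), L{t^3·e^(-7t)} = 6/(s+7)^4, so L{4·t^3·e^(-7t)} = 4·6/(s+7)^4 = 24/(s+7)^4

Final answer: 24/(s+7)^4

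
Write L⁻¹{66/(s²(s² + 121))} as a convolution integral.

66/(s²(s² + 121)) = (1/s²)·(66/(s² + 121)) = L{t}·L{6·sin(11t)}. So f(t) = t*(6·sin(11t)) = ∫₀ᵗ 6τ·sin(11(t-τ)) dτ

Final answer: ∫₀ᵗ 6τ·sin(11(t-τ)) dτ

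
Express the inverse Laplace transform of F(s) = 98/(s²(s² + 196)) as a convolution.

98/(s²(s² + 196)) = (1/s²)·(98/(s² + 196)) = L{t}·L{7·sin(14t)}. So f(t) = t*(7·sin(14t)) = ∫₀ᵗ 7τ·sin(14(t-τ)) dτ

Final answer: ∫₀ᵗ 7τ·sin(14(t-τ)) dτ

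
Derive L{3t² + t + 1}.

L{3t² + t + 1} = 3·2/s³ + 1/s² + 1/s = 6/s³ + 1/s² + 1/s

Final answer: 6/s³ + 1/s² + 1/s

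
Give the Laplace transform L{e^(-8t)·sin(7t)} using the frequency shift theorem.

Frequency shift: L{e^(at)f(t)} = F(s-a). L{e^(-8t)·sin(7t)} = 7/((s+8)² + 49)

Final answer: 7/((s+8)² + 49)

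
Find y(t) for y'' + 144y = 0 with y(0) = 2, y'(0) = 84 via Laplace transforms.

L{y''} + 144L{y} = 0. s²Y - 2s - 84 + 144Y = 0. Y(s² + 144) = 2s + 84. Y = (2s + 84)/(s² + 144). Inverting: y(t) = 2cos(12t) + 7sin(12t)

Final answer: y(t) = 2cos(12t) + 7sin(12t)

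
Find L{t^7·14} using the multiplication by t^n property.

L{14} = 14/s. d^1/ds^1[1/s] = -1/s². d^2/ds^2[1/s] = 2/s^3. d^3/ds^3[1/s] = -6/s^4. d^4/ds^4[1/s] = 24/s^5. d^5/ds^5[1/s] = -120/s^6. d^6/ds^6[1/s] = 720/s^7. d^7/ds^7[1/s] = -5040/s^8. So L{t^7} = (-1)^{7}·-5040/s^8 = 5040/s^8. Then L{t^7·14} = 14·5040/s^8 = 70560/s^8

Final answer: 70560/s^8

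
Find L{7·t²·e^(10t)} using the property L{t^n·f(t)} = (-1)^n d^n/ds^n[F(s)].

L{e^(10t)} = 1/(s-10). d/ds[1/(s-10)] = -1/(s-10)². d²/ds²[1/(s-10)] = 2/(s-10)³. So L{t²·e^(10t)} = (-1)² · 2/(s-10)³ = 2/(s-10)³. Then L{7·t²·e^(10t)} = 7·2/(s-10)³ = 14/(s-10)³

Final answer: 14/(s-10)³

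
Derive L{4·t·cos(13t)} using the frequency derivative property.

L{cos(13t)} = s/(s² + 169). Derivative: d/ds[s/(s² + 169)] = [(s² + 169) - s·2s]/(s² + 169)² = (169 - s²)/(s² + 169)². So L{t·cos(13t)} = -F'(s) = (s² - 169)/(s² + 169)². Then L{4·t·cos(13t)} = 4·(s² - 169)/(s² + 169)²

Final answer: 4·(s² - 169)/(s² + 169)²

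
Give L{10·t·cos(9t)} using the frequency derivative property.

L{cos(9t)} = s/(s² + 81). Derivative: d/ds[s/(s² + 81)] = [(s² + 81) - s·2s]/(s² + 81)² = (81 - s²)/(s² + 81)². So L{t·cos(9t)} = -F'(s) = (s² - 81)/(s² + 81)². Then L{10·t·cos(9t)} = 10·(s² - 81)/(s² + 81)²

Final answer: 10·(s² - 81)/(s² + 81)²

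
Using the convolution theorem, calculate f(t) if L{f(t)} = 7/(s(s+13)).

7/(s(s+13)) = (7/s)·(1/(s+13)) = L{7}·L{e^(-13t)}. By convolution, f(t) = 7*e^(-13t) = ∫₀ᵗ 7·e^(-13τ) dτ = 7·(1 - e^(-13t))/13

Final answer: 7·(1 - e^(-13t))/13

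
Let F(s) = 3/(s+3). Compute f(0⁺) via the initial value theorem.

f(0⁺) = lim_{s→∞} s·3/(s+3) = lim_{s→∞} 3s/(s+3) = 3

Final answer: 3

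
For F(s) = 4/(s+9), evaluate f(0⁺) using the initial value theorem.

f(0⁺) = lim_{s→∞} s·4/(s+9) = lim_{s→∞} 4s/(s+9) = 4

Final answer: 4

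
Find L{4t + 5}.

L{4t + 5} = 4·L{t} + 5·L{1} = 4/s² + 5/s

Final answer: 4/s² + 5/s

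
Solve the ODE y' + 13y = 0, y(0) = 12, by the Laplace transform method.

L{y'} + 13L{y} = 0. sY - 12 + 13Y = 0. Y(s+13) = 12. Y = 12/(s+13)

Final answer: y(t) = 12e^(-13t)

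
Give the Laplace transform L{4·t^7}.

L{t^n} = n!/s^(n+1), so L{t^7} = 5040/s^8. Then L{4·t^7} = 4·5040/s^8 = 20160/s^8

Final answer: 20160/s^8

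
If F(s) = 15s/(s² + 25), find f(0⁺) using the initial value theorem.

f(0⁺) = lim_{s→∞} s·15s/(s² + 25) = lim_{s→∞} 15s²/(s² + 25) = 15

Final answer: 15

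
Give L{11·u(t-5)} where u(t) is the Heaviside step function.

L{u(t-a)} = e^(-as)/s. Here a=5, so L{u(t-5)} = e^(-5s)/s, and L{11·u(t-5)} = 11·e^(-5s)/s

Final answer: 11·e^(-5s)/s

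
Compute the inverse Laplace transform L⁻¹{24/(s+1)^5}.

L⁻¹{n!/(s-a)^(n+1)} = t^n·e^(at) with n=4, a=-1. So L⁻¹{24/(s+1)^5} = t^4·e^(-t)

Final answer: t^4·e^(-t)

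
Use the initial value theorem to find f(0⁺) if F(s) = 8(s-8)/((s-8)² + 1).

f(0⁺) = lim_{s→∞} sF(s) = lim_{s→∞} 8s(s-8)/((s-8)² + 1) = 8

Final answer: 8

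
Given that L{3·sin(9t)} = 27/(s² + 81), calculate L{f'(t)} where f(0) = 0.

L{f'(t)} = s·F(s) - f(0) = s·27/(s² + 81) - 0 = 27s/(s² + 81)

Final answer: 27s/(s² + 81)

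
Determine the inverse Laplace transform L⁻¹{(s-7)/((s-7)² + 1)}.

Using frequency shift, L⁻¹{(s-7)/((s-7)² + 1)} = e^(7t)·cos(t)

Final answer: e^(7t)·cos(t)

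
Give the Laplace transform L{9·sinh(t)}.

L{sinh(ωt)} = ω/(s² - ω²), so L{sinh(t)} = 1/(s² - 1). Then L{9·sinh(t)} = 9·1/(s² - 1) = 9/(s² - 1)

Final answer: 9/(s² - 1)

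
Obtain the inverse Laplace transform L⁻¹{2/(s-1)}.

L⁻¹{1/(s-a)} = e^(at), so L⁻¹{1/(s-1)} = e^t, and L⁻¹{2/(s-1)} = 2·e^t

Final answer: 2·e^t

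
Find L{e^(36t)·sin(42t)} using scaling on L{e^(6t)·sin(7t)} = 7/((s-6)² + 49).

Scaling with a=6: L{e^(36t)·sin(42t)} = (1/6) · 7/((s/6-6)² + 49). Simplifying: 42/((s-36)² + 1764)

Final answer: 42/((s-36)² + 1764)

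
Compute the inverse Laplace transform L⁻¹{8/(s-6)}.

L⁻¹{1/(s-a)} = e^(at), so L⁻¹{1/(s-6)} = e^(6t), and L⁻¹{8/(s-6)} = 8·e^(6t)

Final answer: 8·e^(6t)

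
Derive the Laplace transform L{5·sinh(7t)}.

L{sinh(ωt)} = ω/(s² - ω²), so L{sinh(7t)} = 7/(s² - 49). Then L{5·sinh(7t)} = 5·7/(s² - 49) = 35/(s² - 49)

Final answer: 35/(s² - 49)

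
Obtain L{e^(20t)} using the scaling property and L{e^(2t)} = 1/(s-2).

Using L{f(at)} = (1/a)F(s/a) with a=10 and f(t) = e^(2t): L{e^(20t)} = (1/10) · 1/((s/10)-2) = (1/10) · 10/(s-20) = 1/(s-20)

Final answer: 1/(s-20)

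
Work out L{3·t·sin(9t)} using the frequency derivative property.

L{sin(9t)} = 9/(s² + 81). By L{t·f(t)} = -F'(s): -d/ds[9/(s² + 81)] = -(9)·(-2s)/(s² + 81)² = 18s/(s² + 81)². Then L{3·t·sin(9t)} = 3·18s/(s² + 81)² = 54s/(s² + 81)²

Final answer: 54s/(s² + 81)²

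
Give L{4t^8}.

L{t^n} = n!/s^(n+1). So L{4t^8} = 4·8!/s^9 = 161280/s^9

Final answer: 161280/s^9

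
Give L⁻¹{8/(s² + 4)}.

This is the form c·a/(s² + a²) with a = 2, c = 4. L⁻¹ = 4·sin(2t)

Final answer: 4·sin(2t)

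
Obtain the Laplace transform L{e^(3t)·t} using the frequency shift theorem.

L{e^(at)·t^n} = n!/(s-a)^(n+1), so L{e^(3t)·t} = 1/(s-3)^2

Final answer: 1/(s-3)^2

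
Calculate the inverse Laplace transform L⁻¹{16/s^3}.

L⁻¹{n!/s^(n+1)} = t^n with n=2. So L⁻¹{2/s^3} = t^2, and L⁻¹{16/s^3} = (16/2)·t^2 = 8·t^2

Final answer: 8·t^2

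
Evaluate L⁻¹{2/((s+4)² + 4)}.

Form: b/((s-a)² + b²) → e^(at)sin(bt). With a=-4, b=2

Final answer: e^(-4t)·sin(2t)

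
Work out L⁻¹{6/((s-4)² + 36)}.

Form: b/((s-a)² + b²) → e^(at)sin(bt). With a=4, b=6

Final answer: e^(4t)·sin(6t)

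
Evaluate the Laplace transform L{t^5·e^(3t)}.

L{t^n·e^(at)} = n!/(s-a)^(n+1), so L{t^5·e^(3t)} = 120/(s-3)^6

Final answer: 120/(s-3)^6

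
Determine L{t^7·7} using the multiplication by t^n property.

L{7} = 7/s. d^1/ds^1[1/s] = -1/s². d^2/ds^2[1/s] = 2/s^3. d^3/ds^3[1/s] = -6/s^4. d^4/ds^4[1/s] = 24/s^5. d^5/ds^5[1/s] = -120/s^6. d^6/ds^6[1/s] = 720/s^7. d^7/ds^7[1/s] = -5040/s^8. So L{t^7} = (-1)^{7}·-5040/s^8 = 5040/s^8. Then L{t^7·7} = 7·5040/s^8 = 35280/s^8

Final answer: 35280/s^8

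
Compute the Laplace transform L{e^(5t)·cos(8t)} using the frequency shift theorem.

Frequency shift: L{e^(at)f(t)} = F(s-a). L{e^(5t)·cos(8t)} = (s-5)/((s-5)² + 64)

Final answer: (s-5)/((s-5)² + 64)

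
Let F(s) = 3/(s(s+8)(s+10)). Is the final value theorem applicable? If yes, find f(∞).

Poles of sF(s) = 3/((s+8)(s+10)) are at s = -8 and s = -10, both in the left half-plane. Theorem applies. f(∞) = lim_{s→0} sF(s) = 3/(8·10) = 3/80

Final answer: 3/80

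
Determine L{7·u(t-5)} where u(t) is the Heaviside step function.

L{u(t-a)} = e^(-as)/s. Here a=5, so L{u(t-5)} = e^(-5s)/s, and L{7·u(t-5)} = 7·e^(-5s)/s

Final answer: 7·e^(-5s)/s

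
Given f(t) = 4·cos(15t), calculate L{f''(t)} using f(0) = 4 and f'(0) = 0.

F(s) = 4s/(s² + 225). L{f''(t)} = s²F(s) - sf(0) - f'(0) = 4s³/(s² + 225) - 4s = (4s³ - 4s(s² + 225))/(s² + 225) = -900s/(s² + 225)

Final answer: -900s/(s² + 225)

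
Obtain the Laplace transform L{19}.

L{19} = 19 · L{1} = 19/s

Final answer: 19/s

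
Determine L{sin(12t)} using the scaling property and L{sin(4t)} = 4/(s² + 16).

Using L{f(at)} = (1/a)F(s/a) with a=3: L{sin(12t)} = (1/3) · 4/((s/3)² + 16) = (1/3) · 4·9/(s² + 144) = 12/(s² + 144)

Final answer: 12/(s² + 144)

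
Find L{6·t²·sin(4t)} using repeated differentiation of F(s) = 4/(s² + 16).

F(s) = 4/(s² + 16). F'(s) = -8s/(s² + 16)². F''(s) = -8(16 - 3s²)/(s² + 16)³ = (24s² - 128)/(s² + 16)³. So L{t²·sin(4t)} = (-1)² F''(s) = (24s² - 128)/(s² + 16)³. Then L{6·t²·sin(4t)} = 6·(24s² - 128)/(s² + 16)³ = (144s² - 768)/(s² + 16)³

Final answer: (144s² - 768)/(s² + 16)³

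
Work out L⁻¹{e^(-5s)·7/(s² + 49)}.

L⁻¹{7/(s² + 49)} = sin(7t). By the time shift theorem, L⁻¹{e^(-as)F(s)} = u(t-a)f(t-a) with a=5, so L⁻¹{e^(-5s)·7/(s² + 49)} = u(t-5)·sin(7(t-5))

Final answer: u(t-5)·sin(7(t-5))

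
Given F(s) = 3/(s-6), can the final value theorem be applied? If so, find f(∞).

sF(s) = 3s/(s-6) has a pole at s = 6 in the right half-plane. Theorem does NOT apply (unstable system; f(t) = 3·e^(6t) grows without bound).

Final answer: Not applicable (unstable)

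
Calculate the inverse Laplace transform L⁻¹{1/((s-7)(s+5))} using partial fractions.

Decompose: A/(s-7) + B/(s+5). A = 1/12, B = -1/12. f(t) = (e^(7t) - e^(-5t))/12

Final answer: (e^(7t) - e^(-5t))/12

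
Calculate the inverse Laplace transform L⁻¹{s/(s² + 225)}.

L⁻¹{s/(s² + 225)} = cos(15t)

Final answer: cos(15t)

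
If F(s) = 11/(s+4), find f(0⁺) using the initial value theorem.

f(0⁺) = lim_{s→∞} s·11/(s+4) = lim_{s→∞} 11s/(s+4) = 11

Final answer: 11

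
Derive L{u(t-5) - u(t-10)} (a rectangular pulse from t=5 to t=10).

L{u(t-a)} = e^(-as)/s. L{u(t-5) - u(t-10)} = (e^(-5s) - e^(-10s))/s

Final answer: (e^(-5s) - e^(-10s))/s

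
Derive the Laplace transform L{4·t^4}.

L{t^n} = n!/s^(n+1), so L{t^4} = 24/s^5. Then L{4·t^4} = 4·24/s^5 = 96/s^5

Final answer: 96/s^5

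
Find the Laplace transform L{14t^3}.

L{14t^3} = 14 · L{t^3} = 14 · 6/s^4 = 84/s^4

Final answer: 84/s^4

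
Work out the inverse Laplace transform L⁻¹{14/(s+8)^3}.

L⁻¹{n!/(s-a)^(n+1)} = t^n·e^(at) with n=2, a=-8. So L⁻¹{2/(s+8)^3} = t^2·e^(-8t), and L⁻¹{14/(s+8)^3} = (14/2)·t^2·e^(-8t) = 7·t^2·e^(-8t)

Final answer: 7·t^2·e^(-8t)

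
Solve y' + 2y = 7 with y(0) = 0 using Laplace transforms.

sY + 2Y = 7/s. Y = 7/(s(s+2)). Partial fractions: Y = 7/2/s - 7/2/(s+2)

Final answer: y(t) = 7/2(1 - e^(-2t))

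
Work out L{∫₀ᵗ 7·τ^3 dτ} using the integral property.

L{∫₀ᵗ f(τ)dτ} = F(s)/s with f(t) = 7t^3. F(s) = 42/s^4, so L{∫₀ᵗ 7·τ^3 dτ} = (42/s^4)/s = 42/s^5. (Check: ∫₀ᵗ 7·τ^3 dτ = 7t^4/4.)

Final answer: 42/s^5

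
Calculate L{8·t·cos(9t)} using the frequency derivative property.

L{cos(9t)} = s/(s² + 81). Derivative: d/ds[s/(s² + 81)] = [(s² + 81) - s·2s]/(s² + 81)² = (81 - s²)/(s² + 81)². So L{t·cos(9t)} = -F'(s) = (s² - 81)/(s² + 81)². Then L{8·t·cos(9t)} = 8·(s² - 81)/(s² + 81)²

Final answer: 8·(s² - 81)/(s² + 81)²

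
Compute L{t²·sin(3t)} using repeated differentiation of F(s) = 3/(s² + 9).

F(s) = 3/(s² + 9). F'(s) = -6s/(s² + 9)². F''(s) = -6(9 - 3s²)/(s² + 9)³ = (18s² - 54)/(s² + 9)³. So L{t²·sin(3t)} = (-1)² F''(s) = (18s² - 54)/(s² + 9)³

Final answer: (18s² - 54)/(s² + 9)³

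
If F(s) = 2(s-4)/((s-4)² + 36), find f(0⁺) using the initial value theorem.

f(0⁺) = lim_{s→∞} sF(s) = lim_{s→∞} 2s(s-4)/((s-4)² + 36) = 2

Final answer: 2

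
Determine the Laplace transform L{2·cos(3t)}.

L{cos(ωt)} = s/(s² + ω²), so L{cos(3t)} = s/(s² + 9). Then L{2·cos(3t)} = 2·s/(s² + 9) = 2s/(s² + 9)

Final answer: 2s/(s² + 9)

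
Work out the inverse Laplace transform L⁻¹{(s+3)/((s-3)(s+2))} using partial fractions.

Using partial fractions, f(t) = (6e^(3t) - e^(-2t))/5

Final answer: (6e^(3t) - e^(-2t))/5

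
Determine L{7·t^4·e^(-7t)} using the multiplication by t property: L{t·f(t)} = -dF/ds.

Using L{t^n·e^(at)} = n!/(s-a)^(n+1), L{t^4·e^(-7t)} = 24/(s+7)^5, so L{7·t^4·e^(-7t)} = 7·24/(s+7)^5 = 168/(s+7)^5

Final answer: 168/(s+7)^5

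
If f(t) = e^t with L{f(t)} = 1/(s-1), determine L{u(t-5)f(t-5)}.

Time shift theorem: L{u(t-a)f(t-a)} = e^(-as)F(s). Here a=5, F(s) = 1/(s-1), so L{u(t-5)f(t-5)} = e^(-5s)·1/(s-1)

Final answer: e^(-5s)·1/(s-1)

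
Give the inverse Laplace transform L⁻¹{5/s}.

L⁻¹{c/s} = c, so L⁻¹{5/s} = 5

Final answer: 5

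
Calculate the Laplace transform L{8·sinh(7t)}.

L{sinh(ωt)} = ω/(s² - ω²), so L{sinh(7t)} = 7/(s² - 49). Then L{8·sinh(7t)} = 8·7/(s² - 49) = 56/(s² - 49)

Final answer: 56/(s² - 49)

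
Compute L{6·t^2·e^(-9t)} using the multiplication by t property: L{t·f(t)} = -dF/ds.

Using L{t^n·e^(at)} = n!/(s-a)^(n+1), L{t^2·e^(-9t)} = 2/(s+9)^3, so L{6·t^2·e^(-9t)} = 6·2/(s+9)^3 = 12/(s+9)^3

Final answer: 12/(s+9)^3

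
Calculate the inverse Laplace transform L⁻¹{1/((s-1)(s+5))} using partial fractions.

Decompose: A/(s-1) + B/(s+5). A = 1/6, B = -1/6. f(t) = (e^t - e^(-5t))/6

Final answer: (e^t - e^(-5t))/6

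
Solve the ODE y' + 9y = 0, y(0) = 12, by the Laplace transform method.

L{y'} + 9L{y} = 0. sY - 12 + 9Y = 0. Y(s+9) = 12. Y = 12/(s+9)

Final answer: y(t) = 12e^(-9t)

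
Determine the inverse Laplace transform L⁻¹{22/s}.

L⁻¹{c/s} = c, so L⁻¹{22/s} = 22

Final answer: 22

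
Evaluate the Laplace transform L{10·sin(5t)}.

L{sin(ωt)} = ω/(s² + ω²), so L{sin(5t)} = 5/(s² + 25). Then L{10·sin(5t)} = 10·5/(s² + 25) = 50/(s² + 25)

Final answer: 50/(s² + 25)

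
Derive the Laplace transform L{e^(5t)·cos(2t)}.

L{e^(at)·cos(ωt)} = (s-a)/((s-a)² + ω²), so L{e^(5t)·cos(2t)} = (s-5)/((s-5)² + 4)

Final answer: (s-5)/((s-5)² + 4)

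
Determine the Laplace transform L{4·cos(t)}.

L{cos(ωt)} = s/(s² + ω²), so L{cos(t)} = s/(s² + 1). Then L{4·cos(t)} = 4·s/(s² + 1) = 4s/(s² + 1)

Final answer: 4s/(s² + 1)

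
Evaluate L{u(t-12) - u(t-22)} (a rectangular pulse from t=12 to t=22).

L{u(t-a)} = e^(-as)/s. L{u(t-12) - u(t-22)} = (e^(-12s) - e^(-22s))/s

Final answer: (e^(-12s) - e^(-22s))/s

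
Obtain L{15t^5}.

L{t^n} = n!/s^(n+1). So L{15t^5} = 15·5!/s^6 = 1800/s^6

Final answer: 1800/s^6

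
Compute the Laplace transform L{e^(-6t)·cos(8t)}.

L{e^(at)·cos(ωt)} = (s-a)/((s-a)² + ω²), so L{e^(-6t)·cos(8t)} = (s+6)/((s+6)² + 64)

Final answer: (s+6)/((s+6)² + 64)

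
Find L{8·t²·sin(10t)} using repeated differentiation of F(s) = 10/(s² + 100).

F(s) = 10/(s² + 100). F'(s) = -20s/(s² + 100)². F''(s) = -20(100 - 3s²)/(s² + 100)³ = (60s² - 2000)/(s² + 100)³. So L{t²·sin(10t)} = (-1)² F''(s) = (60s² - 2000)/(s² + 100)³. Then L{8·t²·sin(10t)} = 8·(60s² - 2000)/(s² + 100)³ = (480s² - 16000)/(s² + 100)³

Final answer: (480s² - 16000)/(s² + 100)³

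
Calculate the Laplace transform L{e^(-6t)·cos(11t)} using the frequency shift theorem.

Frequency shift: L{e^(at)f(t)} = F(s-a). L{e^(-6t)·cos(11t)} = (s+6)/((s+6)² + 121)

Final answer: (s+6)/((s+6)² + 121)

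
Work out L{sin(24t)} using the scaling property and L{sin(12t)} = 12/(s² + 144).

Using L{f(at)} = (1/a)F(s/a) with a=2: L{sin(24t)} = (1/2) · 12/((s/2)² + 144) = (1/2) · 12·4/(s² + 576) = 24/(s² + 576)

Final answer: 24/(s² + 576)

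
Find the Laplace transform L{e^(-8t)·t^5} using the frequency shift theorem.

L{e^(at)·t^n} = n!/(s-a)^(n+1), so L{e^(-8t)·t^5} = 120/(s+8)^6

Final answer: 120/(s+8)^6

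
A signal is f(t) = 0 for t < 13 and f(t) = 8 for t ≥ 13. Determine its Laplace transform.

f(t) = 8·u(t-13). L{u(t-13)} = e^(-13s)/s, so L{f(t)} = 8·e^(-13s)/s

Final answer: 8·e^(-13s)/s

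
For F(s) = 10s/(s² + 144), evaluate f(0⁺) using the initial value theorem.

f(0⁺) = lim_{s→∞} s·10s/(s² + 144) = lim_{s→∞} 10s²/(s² + 144) = 10

Final answer: 10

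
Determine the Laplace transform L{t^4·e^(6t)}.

L{t^n·e^(at)} = n!/(s-a)^(n+1), so L{t^4·e^(6t)} = 24/(s-6)^5

Final answer: 24/(s-6)^5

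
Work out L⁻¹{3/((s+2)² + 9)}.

Form: b/((s-a)² + b²) → e^(at)sin(bt). With a=-2, b=3

Final answer: e^(-2t)·sin(3t)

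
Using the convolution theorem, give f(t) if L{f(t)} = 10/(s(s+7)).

10/(s(s+7)) = (10/s)·(1/(s+7)) = L{10}·L{e^(-7t)}. By convolution, f(t) = 10*e^(-7t) = ∫₀ᵗ 10·e^(-7τ) dτ = 10·(1 - e^(-7t))/7

Final answer: 10·(1 - e^(-7t))/7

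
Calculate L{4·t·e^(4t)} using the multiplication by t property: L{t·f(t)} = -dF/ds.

Using L{t^n·e^(at)} = n!/(s-a)^(n+1), L{t·e^(4t)} = 1/(s-4)^2, so L{4·t·e^(4t)} = 4·1/(s-4)^2 = 4/(s-4)^2

Final answer: 4/(s-4)^2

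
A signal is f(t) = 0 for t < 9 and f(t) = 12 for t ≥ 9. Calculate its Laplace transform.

f(t) = 12·u(t-9). L{u(t-9)} = e^(-9s)/s, so L{f(t)} = 12·e^(-9s)/s

Final answer: 12·e^(-9s)/s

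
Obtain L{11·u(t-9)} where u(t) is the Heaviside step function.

L{u(t-a)} = e^(-as)/s. Here a=9, so L{u(t-9)} = e^(-9s)/s, and L{11·u(t-9)} = 11·e^(-9s)/s

Final answer: 11·e^(-9s)/s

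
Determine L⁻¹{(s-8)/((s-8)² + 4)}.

Using frequency shift: L⁻¹{(s-a)/((s-a)² + b²)} = e^(at)cos(bt). Here a=8, b=2

Final answer: e^(8t)·cos(2t)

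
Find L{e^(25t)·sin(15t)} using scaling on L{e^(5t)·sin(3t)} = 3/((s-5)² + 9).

Scaling with a=5: L{e^(25t)·sin(15t)} = (1/5) · 3/((s/5-5)² + 9). Simplifying: 15/((s-25)² + 225)

Final answer: 15/((s-25)² + 225)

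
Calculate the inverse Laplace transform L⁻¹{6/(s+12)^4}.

L⁻¹{n!/(s-a)^(n+1)} = t^n·e^(at), so L⁻¹{6/(s+12)^4} = t^3·e^(-12t)

Final answer: t^3·e^(-12t)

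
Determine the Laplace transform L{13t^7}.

L{13t^7} = 13 · L{t^7} = 13 · 5040/s^8 = 65520/s^8

Final answer: 65520/s^8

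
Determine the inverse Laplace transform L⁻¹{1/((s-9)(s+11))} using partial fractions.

Decompose: A/(s-9) + B/(s+11). A = 1/20, B = -1/20. f(t) = (e^(9t) - e^(-11t))/20

Final answer: (e^(9t) - e^(-11t))/20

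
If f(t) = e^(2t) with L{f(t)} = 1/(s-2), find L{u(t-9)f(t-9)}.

Time shift theorem: L{u(t-a)f(t-a)} = e^(-as)F(s). Here a=9, F(s) = 1/(s-2), so L{u(t-9)f(t-9)} = e^(-9s)·1/(s-2)

Final answer: e^(-9s)·1/(s-2)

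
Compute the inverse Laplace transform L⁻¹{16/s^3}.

L⁻¹{n!/s^(n+1)} = t^n with n=2. So L⁻¹{2/s^3} = t^2, and L⁻¹{16/s^3} = (16/2)·t^2 = 8·t^2

Final answer: 8·t^2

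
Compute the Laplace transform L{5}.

L{5} = 5 · L{1} = 5/s

Final answer: 5/s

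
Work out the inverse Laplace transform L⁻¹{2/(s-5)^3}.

L⁻¹{n!/(s-a)^(n+1)} = t^n·e^(at), so L⁻¹{2/(s-5)^3} = t^2·e^(5t)

Final answer: t^2·e^(5t)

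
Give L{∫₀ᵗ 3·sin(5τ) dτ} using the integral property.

L{∫₀ᵗ f(τ)dτ} = F(s)/s with F(s) = 15/(s² + 25), so the result is (15/(s² + 25))/s = 15/(s(s² + 25))

Final answer: 15/(s(s² + 25))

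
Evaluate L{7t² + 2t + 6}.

L{7t² + 2t + 6} = 7·2/s³ + 2/s² + 6/s = 14/s³ + 2/s² + 6/s

Final answer: 14/s³ + 2/s² + 6/s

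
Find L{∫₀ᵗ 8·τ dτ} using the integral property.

L{∫₀ᵗ f(τ)dτ} = F(s)/s with f(t) = 8t. F(s) = 8/s^2, so L{∫₀ᵗ 8·τ dτ} = (8/s^2)/s = 8/s^3. (Check: ∫₀ᵗ 8·τ dτ = 8t^2/2.)

Final answer: 8/s^3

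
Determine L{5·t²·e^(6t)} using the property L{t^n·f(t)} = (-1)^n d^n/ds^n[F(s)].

L{e^(6t)} = 1/(s-6). d/ds[1/(s-6)] = -1/(s-6)². d²/ds²[1/(s-6)] = 2/(s-6)³. So L{t²·e^(6t)} = (-1)² · 2/(s-6)³ = 2/(s-6)³. Then L{5·t²·e^(6t)} = 5·2/(s-6)³ = 10/(s-6)³

Final answer: 10/(s-6)³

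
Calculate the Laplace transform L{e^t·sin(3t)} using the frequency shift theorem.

Frequency shift: L{e^(at)f(t)} = F(s-a). L{e^t·sin(3t)} = 3/((s-1)² + 9)

Final answer: 3/((s-1)² + 9)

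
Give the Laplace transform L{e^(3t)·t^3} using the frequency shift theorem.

L{e^(at)·t^n} = n!/(s-a)^(n+1), so L{e^(3t)·t^3} = 6/(s-3)^4

Final answer: 6/(s-3)^4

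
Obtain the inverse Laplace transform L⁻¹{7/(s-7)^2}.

L⁻¹{n!/(s-a)^(n+1)} = t^n·e^(at) with n=1, a=7. So L⁻¹{1/(s-7)^2} = t·e^(7t), and L⁻¹{7/(s-7)^2} = (7/1)·t·e^(7t) = 7·t·e^(7t)

Final answer: 7·t·e^(7t)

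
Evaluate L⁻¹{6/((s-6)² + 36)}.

Form: b/((s-a)² + b²) → e^(at)sin(bt). With a=6, b=6

Final answer: e^(6t)·sin(6t)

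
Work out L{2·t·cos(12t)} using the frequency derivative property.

L{cos(12t)} = s/(s² + 144). Derivative: d/ds[s/(s² + 144)] = [(s² + 144) - s·2s]/(s² + 144)² = (144 - s²)/(s² + 144)². So L{t·cos(12t)} = -F'(s) = (s² - 144)/(s² + 144)². Then L{2·t·cos(12t)} = 2·(s² - 144)/(s² + 144)²

Final answer: 2·(s² - 144)/(s² + 144)²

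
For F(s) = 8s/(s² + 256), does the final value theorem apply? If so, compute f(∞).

The final value theorem requires all poles of sF(s) in the left half-plane. sF(s) = 8s²/(s² + 256) has poles at s = ±16i (imaginary axis). Theorem does NOT apply (oscillatory system).

Final answer: Not applicable (oscillatory)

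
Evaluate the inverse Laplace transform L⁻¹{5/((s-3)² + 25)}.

Using frequency shift, L⁻¹{5/((s-3)² + 25)} = e^(3t)·sin(5t)

Final answer: e^(3t)·sin(5t)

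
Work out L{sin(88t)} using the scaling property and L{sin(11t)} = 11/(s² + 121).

Using L{f(at)} = (1/a)F(s/a) with a=8: L{sin(88t)} = (1/8) · 11/((s/8)² + 121) = (1/8) · 11·64/(s² + 7744) = 88/(s² + 7744)

Final answer: 88/(s² + 7744)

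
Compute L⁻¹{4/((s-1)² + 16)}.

Form: b/((s-a)² + b²) → e^(at)sin(bt). With a=1, b=4

Final answer: e^t·sin(4t)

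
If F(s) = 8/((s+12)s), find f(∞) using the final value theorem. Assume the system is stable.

f(∞) = lim_{s→0} sF(s) = lim_{s→0} 8/(s+12) = 2/3

Final answer: 2/3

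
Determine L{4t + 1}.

L{4t + 1} = 4·L{t} + L{1} = 4/s² + 1/s

Final answer: 4/s² + 1/s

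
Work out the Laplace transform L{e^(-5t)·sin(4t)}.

L{e^(at)·sin(ωt)} = ω/((s-a)² + ω²), so L{e^(-5t)·sin(4t)} = 4/((s+5)² + 16)

Final answer: 4/((s+5)² + 16)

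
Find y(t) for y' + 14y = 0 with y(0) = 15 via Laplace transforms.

L{y'} + 14L{y} = 0. sY - 15 + 14Y = 0. Y(s+14) = 15. Y = 15/(s+14)

Final answer: y(t) = 15e^(-14t)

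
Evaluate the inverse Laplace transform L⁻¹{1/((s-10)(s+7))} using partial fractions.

Decompose: A/(s-10) + B/(s+7). A = 1/17, B = -1/17. f(t) = (e^(10t) - e^(-7t))/17

Final answer: (e^(10t) - e^(-7t))/17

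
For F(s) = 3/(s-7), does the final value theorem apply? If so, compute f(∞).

sF(s) = 3s/(s-7) has a pole at s = 7 in the right half-plane. Theorem does NOT apply (unstable system; f(t) = 3·e^(7t) grows without bound).

Final answer: Not applicable (unstable)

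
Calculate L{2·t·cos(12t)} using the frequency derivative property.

L{cos(12t)} = s/(s² + 144). Derivative: d/ds[s/(s² + 144)] = [(s² + 144) - s·2s]/(s² + 144)² = (144 - s²)/(s² + 144)². So L{t·cos(12t)} = -F'(s) = (s² - 144)/(s² + 144)². Then L{2·t·cos(12t)} = 2·(s² - 144)/(s² + 144)²

Final answer: 2·(s² - 144)/(s² + 144)²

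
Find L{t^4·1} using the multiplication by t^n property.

L{1} = 1/s. d^1/ds^1[1/s] = -1/s². d^2/ds^2[1/s] = 2/s^3. d^3/ds^3[1/s] = -6/s^4. d^4/ds^4[1/s] = 24/s^5. So L{t^4} = (-1)^{4}·24/s^5 = 24/s^5

Final answer: 24/s^5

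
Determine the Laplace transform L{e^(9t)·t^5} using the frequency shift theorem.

L{e^(at)·t^n} = n!/(s-a)^(n+1), so L{e^(9t)·t^5} = 120/(s-9)^6

Final answer: 120/(s-9)^6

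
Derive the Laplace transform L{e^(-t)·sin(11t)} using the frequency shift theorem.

Frequency shift: L{e^(at)f(t)} = F(s-a). L{e^(-t)·sin(11t)} = 11/((s+1)² + 121)

Final answer: 11/((s+1)² + 121)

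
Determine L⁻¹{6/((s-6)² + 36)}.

Form: b/((s-a)² + b²) → e^(at)sin(bt). With a=6, b=6

Final answer: e^(6t)·sin(6t)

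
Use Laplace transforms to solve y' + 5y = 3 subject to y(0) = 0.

sY + 5Y = 3/s. Y = 3/(s(s+5)). Partial fractions: Y = 3/5/s - 3/5/(s+5)

Final answer: y(t) = 3/5(1 - e^(-5t))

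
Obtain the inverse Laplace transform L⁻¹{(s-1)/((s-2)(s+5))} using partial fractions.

Using partial fractions, f(t) = (e^(2t) + 6e^(-5t))/7

Final answer: (e^(2t) + 6e^(-5t))/7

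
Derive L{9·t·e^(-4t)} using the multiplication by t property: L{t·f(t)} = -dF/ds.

Using L{t^n·e^(at)} = n!/(s-a)^(n+1), L{t·e^(-4t)} = 1/(s+4)^2, so L{9·t·e^(-4t)} = 9·1/(s+4)^2 = 9/(s+4)^2

Final answer: 9/(s+4)^2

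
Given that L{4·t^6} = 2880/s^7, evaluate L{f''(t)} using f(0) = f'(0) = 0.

L{f''(t)} = s²F(s) - sf(0) - f'(0) = s²·2880/s^7 - 0 - 0 = 2880/s^5

Final answer: 2880/s^5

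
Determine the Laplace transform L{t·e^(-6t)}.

L{t^n·e^(at)} = n!/(s-a)^(n+1), so L{t·e^(-6t)} = 1/(s+6)^2

Final answer: 1/(s+6)^2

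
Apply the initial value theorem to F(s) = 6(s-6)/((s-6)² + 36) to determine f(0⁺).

f(0⁺) = lim_{s→∞} sF(s) = lim_{s→∞} 6s(s-6)/((s-6)² + 36) = 6

Final answer: 6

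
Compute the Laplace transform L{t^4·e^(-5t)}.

L{t^n·e^(at)} = n!/(s-a)^(n+1), so L{t^4·e^(-5t)} = 24/(s+5)^5

Final answer: 24/(s+5)^5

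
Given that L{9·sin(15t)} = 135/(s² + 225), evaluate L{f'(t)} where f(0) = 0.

L{f'(t)} = s·F(s) - f(0) = s·135/(s² + 225) - 0 = 135s/(s² + 225)

Final answer: 135s/(s² + 225)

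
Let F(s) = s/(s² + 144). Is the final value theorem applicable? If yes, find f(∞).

The final value theorem requires all poles of sF(s) in the left half-plane. sF(s) = s²/(s² + 144) has poles at s = ±12i (imaginary axis). Theorem does NOT apply (oscillatory system).

Final answer: Not applicable (oscillatory)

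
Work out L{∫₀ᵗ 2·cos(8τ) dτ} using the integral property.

L{∫₀ᵗ f(τ)dτ} = F(s)/s with F(s) = 2s/(s² + 64), so the result is (2s/(s² + 64))/s = 2/(s² + 64)

Final answer: 2/(s² + 64)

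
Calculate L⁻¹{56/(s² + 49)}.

This is the form c·a/(s² + a²) with a = 7, c = 8. L⁻¹ = 8·sin(7t)

Final answer: 8·sin(7t)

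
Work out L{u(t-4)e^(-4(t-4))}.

u(t-a)f(t-a) with f(t)=e^(-4t). L{e^(-4t)} = 1/(s+4). By time shift: e^(-4s)/(s+4)

Final answer: e^(-4s)/(s+4)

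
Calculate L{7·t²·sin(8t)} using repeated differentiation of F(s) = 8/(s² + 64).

F(s) = 8/(s² + 64). F'(s) = -16s/(s² + 64)². F''(s) = -16(64 - 3s²)/(s² + 64)³ = (48s² - 1024)/(s² + 64)³. So L{t²·sin(8t)} = (-1)² F''(s) = (48s² - 1024)/(s² + 64)³. Then L{7·t²·sin(8t)} = 7·(48s² - 1024)/(s² + 64)³ = (336s² - 7168)/(s² + 64)³

Final answer: (336s² - 7168)/(s² + 64)³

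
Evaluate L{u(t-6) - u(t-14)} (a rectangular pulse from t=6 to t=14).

L{u(t-a)} = e^(-as)/s. L{u(t-6) - u(t-14)} = (e^(-6s) - e^(-14s))/s

Final answer: (e^(-6s) - e^(-14s))/s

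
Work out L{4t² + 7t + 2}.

L{4t² + 7t + 2} = 4·2/s³ + 7/s² + 2/s = 8/s³ + 7/s² + 2/s

Final answer: 8/s³ + 7/s² + 2/s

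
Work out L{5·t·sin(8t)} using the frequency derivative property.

L{sin(8t)} = 8/(s² + 64). By L{t·f(t)} = -F'(s): -d/ds[8/(s² + 64)] = -(8)·(-2s)/(s² + 64)² = 16s/(s² + 64)². Then L{5·t·sin(8t)} = 5·16s/(s² + 64)² = 80s/(s² + 64)²

Final answer: 80s/(s² + 64)²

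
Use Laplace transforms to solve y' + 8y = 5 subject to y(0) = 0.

sY + 8Y = 5/s. Y = 5/(s(s+8)). Partial fractions: Y = 5/8/s - 5/8/(s+8)

Final answer: y(t) = 5/8(1 - e^(-8t))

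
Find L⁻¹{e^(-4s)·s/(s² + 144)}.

L⁻¹{s/(s² + 144)} = cos(12t). By the time shift theorem, L⁻¹{e^(-as)F(s)} = u(t-a)f(t-a) with a=4, so L⁻¹{e^(-4s)·s/(s² + 144)} = u(t-4)·cos(12(t-4))

Final answer: u(t-4)·cos(12(t-4))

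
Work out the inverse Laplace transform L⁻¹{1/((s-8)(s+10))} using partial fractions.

Decompose: A/(s-8) + B/(s+10). A = 1/18, B = -1/18. f(t) = (e^(8t) - e^(-10t))/18

Final answer: (e^(8t) - e^(-10t))/18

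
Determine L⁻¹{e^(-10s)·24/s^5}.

L⁻¹{24/s^5} = t^4. By the time shift theorem, L⁻¹{e^(-as)F(s)} = u(t-a)f(t-a) with a=10, so L⁻¹{e^(-10s)·24/s^5} = u(t-10)·(t-10)^4

Final answer: u(t-10)·(t-10)^4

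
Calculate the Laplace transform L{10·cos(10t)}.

L{cos(ωt)} = s/(s² + ω²), so L{cos(10t)} = s/(s² + 100). Then L{10·cos(10t)} = 10·s/(s² + 100) = 10s/(s² + 100)

Final answer: 10s/(s² + 100)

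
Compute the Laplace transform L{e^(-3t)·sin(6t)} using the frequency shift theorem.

Frequency shift: L{e^(at)f(t)} = F(s-a). L{e^(-3t)·sin(6t)} = 6/((s+3)² + 36)

Final answer: 6/((s+3)² + 36)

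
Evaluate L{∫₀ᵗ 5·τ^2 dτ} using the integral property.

L{∫₀ᵗ f(τ)dτ} = F(s)/s with f(t) = 5t^2. F(s) = 10/s^3, so L{∫₀ᵗ 5·τ^2 dτ} = (10/s^3)/s = 10/s^4. (Check: ∫₀ᵗ 5·τ^2 dτ = 5t^3/3.)

Final answer: 10/s^4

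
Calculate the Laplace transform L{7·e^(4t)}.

L{e^(at)} = 1/(s-a), so L{e^(4t)} = 1/(s-4). Then L{7·e^(4t)} = 7/(s-4)

Final answer: 7/(s-4)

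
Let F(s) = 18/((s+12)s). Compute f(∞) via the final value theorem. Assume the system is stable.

f(∞) = lim_{s→0} sF(s) = lim_{s→0} 18/(s+12) = 3/2

Final answer: 3/2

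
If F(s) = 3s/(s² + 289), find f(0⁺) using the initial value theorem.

f(0⁺) = lim_{s→∞} s·3s/(s² + 289) = lim_{s→∞} 3s²/(s² + 289) = 3

Final answer: 3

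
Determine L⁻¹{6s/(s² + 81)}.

This is the form c·s/(s² + a²) with a = 9, c = 6. L⁻¹ = 6·cos(9t)

Final answer: 6·cos(9t)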